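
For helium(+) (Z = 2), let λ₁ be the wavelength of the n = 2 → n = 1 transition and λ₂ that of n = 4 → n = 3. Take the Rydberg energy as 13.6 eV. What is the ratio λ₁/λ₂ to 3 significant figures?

λ ∝ 1/ΔE ∝ 1/(1/n_f² − 1/n_i²), and the Z² and hc factors cancel in the ratio.
λ₁/λ₂ = (1/3² − 1/4²)/(1/1² − 1/2²) = 0.04861/0.7500 = 0.0648.

0.0648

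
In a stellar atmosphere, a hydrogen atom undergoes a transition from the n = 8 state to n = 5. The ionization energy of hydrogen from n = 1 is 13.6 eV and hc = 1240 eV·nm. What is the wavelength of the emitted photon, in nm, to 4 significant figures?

3741 nm

ΔE = 13.60 × (1/5² − 1/8²) = 13.60 × 0.02438 = 0.3315 eV.
λ = hc/ΔE = 1240 / 0.3315 = 3741 nm.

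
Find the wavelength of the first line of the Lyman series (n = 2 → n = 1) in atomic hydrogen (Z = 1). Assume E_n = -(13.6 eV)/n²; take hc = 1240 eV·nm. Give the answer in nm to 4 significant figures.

The Lyman series terminates on n_f = 1; the first line has n_i = 1+1 = 2.
ΔE = 13.60 × (1/1² − 1/2²) = 10.20 eV.
λ = 1240 / 10.20 = 121.6 nm.

121.6 nm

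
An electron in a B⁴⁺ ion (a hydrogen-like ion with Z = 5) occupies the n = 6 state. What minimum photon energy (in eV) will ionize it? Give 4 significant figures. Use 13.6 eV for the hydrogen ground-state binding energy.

E_n = −13.6 Z²/n² = −340.0/n² eV for Z = 5.
E_6 = −340.0/36 = −9.444 eV, so ionization (to E = 0) requires 9.444 eV.

9.444 eV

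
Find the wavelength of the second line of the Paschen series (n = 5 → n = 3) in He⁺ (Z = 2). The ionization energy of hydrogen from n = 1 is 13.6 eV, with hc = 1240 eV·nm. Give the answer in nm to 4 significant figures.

320.5 nm

The Paschen series terminates on n_f = 3; the second line has n_i = 3+2 = 5.
ΔE = 54.40 × (1/3² − 1/5²) = 3.868 eV.
λ = 1240 / 3.868 = 320.5 nm.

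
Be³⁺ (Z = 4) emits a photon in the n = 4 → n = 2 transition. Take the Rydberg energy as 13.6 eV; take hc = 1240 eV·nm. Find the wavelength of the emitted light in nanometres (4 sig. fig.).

30.39 nm

For Z = 4 the level energies scale as Z², so the effective Rydberg energy is 13.6 × 16 = 217.6 eV.
ΔE = 217.6 × (1/2² − 1/4²) = 217.6 × 0.1875 = 40.80 eV.
λ = hc/ΔE = 1240 / 40.80 = 30.39 nm.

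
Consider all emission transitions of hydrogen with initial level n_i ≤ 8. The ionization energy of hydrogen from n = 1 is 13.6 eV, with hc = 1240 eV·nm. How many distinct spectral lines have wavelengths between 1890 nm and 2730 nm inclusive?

3

Enumerate all n_i → n_f pairs with 1 ≤ n_f < n_i ≤ 8 and compute λ = 1240 / [13.6·1·(1/n_f² − 1/n_i²)].
Lines falling in [1890, 2730] nm: 8→4 (1945 nm), 7→4 (2166 nm), 6→4 (2626 nm).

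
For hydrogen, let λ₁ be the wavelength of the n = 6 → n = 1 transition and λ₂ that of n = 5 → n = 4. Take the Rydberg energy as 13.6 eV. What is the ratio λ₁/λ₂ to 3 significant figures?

0.0231

λ ∝ 1/ΔE ∝ 1/(1/n_f² − 1/n_i²), and the Z² and hc factors cancel in the ratio.
λ₁/λ₂ = (1/4² − 1/5²)/(1/1² − 1/6²) = 0.02250/0.9722 = 0.0231.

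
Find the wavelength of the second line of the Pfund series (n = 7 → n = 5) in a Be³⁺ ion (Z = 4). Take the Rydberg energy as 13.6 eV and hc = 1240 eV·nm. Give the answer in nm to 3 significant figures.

291 nm

The Pfund series terminates on n_f = 5; the second line has n_i = 5+2 = 7.
ΔE = 217.6 × (1/5² − 1/7²) = 4.263 eV.
λ = 1240 / 4.263 = 291 nm.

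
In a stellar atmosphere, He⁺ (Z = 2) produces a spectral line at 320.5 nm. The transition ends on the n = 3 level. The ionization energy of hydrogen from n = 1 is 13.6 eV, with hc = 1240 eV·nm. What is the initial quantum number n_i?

The photon energy is ΔE = hc/λ = 1240 / 320.5 = 3.869 eV.
With Z = 2, ΔE = 54.40 × (1/n_f² − 1/n_i²), so 1/n_f² − 1/n_i² = 0.07112.
With n_f = 3: 1/n_i² = 1/9 − 0.07112 = 0.03999, so n_i ≈ 5.00.

n_i = 5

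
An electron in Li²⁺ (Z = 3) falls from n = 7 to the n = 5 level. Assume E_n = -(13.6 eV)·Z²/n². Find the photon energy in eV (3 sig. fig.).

2.40 eV

The Bohr energies scale as Z², so for Z = 3: E_n = −122.4/n² eV.
E_7 = −122.4/49 = −2.498 eV and E_5 = −122.4/25 = −4.896 eV.
The photon energy is |E_7 − E_5| = 2.40 eV.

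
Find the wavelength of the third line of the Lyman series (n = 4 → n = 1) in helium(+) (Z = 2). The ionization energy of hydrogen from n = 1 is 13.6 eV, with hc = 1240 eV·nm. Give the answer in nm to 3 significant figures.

The Lyman series terminates on n_f = 1; the third line has n_i = 1+3 = 4.
ΔE = 54.40 × (1/1² − 1/4²) = 51.00 eV.
λ = 1240 / 51.00 = 24.3 nm.

24.3 nm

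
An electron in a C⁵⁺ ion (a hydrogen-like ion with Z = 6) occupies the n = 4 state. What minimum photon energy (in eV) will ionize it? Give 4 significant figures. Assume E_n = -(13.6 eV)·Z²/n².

30.60 eV

E_n = −13.6 Z²/n² = −489.6/n² eV for Z = 6.
E_4 = −489.6/16 = −30.60 eV, so ionization (to E = 0) requires 30.60 eV.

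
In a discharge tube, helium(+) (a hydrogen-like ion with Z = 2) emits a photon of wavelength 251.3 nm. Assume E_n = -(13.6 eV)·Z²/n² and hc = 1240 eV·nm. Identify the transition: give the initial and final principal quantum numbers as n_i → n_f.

n_i = 7, n_f = 3

The photon energy is ΔE = hc/λ = 1240 / 251.3 = 4.934 eV.
With Z = 2, ΔE = 54.40 × (1/n_f² − 1/n_i²), so 1/n_f² − 1/n_i² = 0.09070.
Trying n_f = 3 gives 1/n_i² = 0.02041, i.e. n_i ≈ 7; this pair matches.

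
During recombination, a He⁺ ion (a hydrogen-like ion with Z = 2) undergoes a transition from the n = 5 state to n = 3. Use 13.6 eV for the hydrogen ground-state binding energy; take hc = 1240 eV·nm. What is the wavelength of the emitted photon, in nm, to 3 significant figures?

321 nm

For Z = 2 the level energies scale as Z², so the effective Rydberg energy is 13.6 × 4 = 54.40 eV.
ΔE = 54.40 × (1/3² − 1/5²) = 54.40 × 0.07111 = 3.868 eV.
λ = hc/ΔE = 1240 / 3.868 = 321 nm.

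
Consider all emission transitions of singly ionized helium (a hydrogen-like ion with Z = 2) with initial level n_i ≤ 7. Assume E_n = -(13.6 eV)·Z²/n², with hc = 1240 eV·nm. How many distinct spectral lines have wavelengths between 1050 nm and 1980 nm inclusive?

2

Enumerate all n_i → n_f pairs with 1 ≤ n_f < n_i ≤ 7 and compute λ = 1240 / [13.6·4·(1/n_f² − 1/n_i²)].
Lines falling in [1050, 1980] nm: 7→5 (1163 nm), 6→5 (1865 nm).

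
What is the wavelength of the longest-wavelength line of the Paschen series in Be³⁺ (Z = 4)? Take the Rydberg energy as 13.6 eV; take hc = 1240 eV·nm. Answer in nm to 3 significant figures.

The Paschen series terminates on n_f = 3; the first line has n_i = 3+1 = 4.
ΔE = 217.6 × (1/3² − 1/4²) = 10.58 eV.
λ = 1240 / 10.58 = 117 nm.

117 nm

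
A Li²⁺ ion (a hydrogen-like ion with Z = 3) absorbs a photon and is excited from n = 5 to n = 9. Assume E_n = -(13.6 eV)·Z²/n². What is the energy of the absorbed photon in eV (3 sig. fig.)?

The Bohr energies scale as Z², so for Z = 3: E_n = −122.4/n² eV.
E_9 = −122.4/81 = −1.511 eV and E_5 = −122.4/25 = −4.896 eV.
The photon energy is |E_9 − E_5| = 3.38 eV.

3.38 eV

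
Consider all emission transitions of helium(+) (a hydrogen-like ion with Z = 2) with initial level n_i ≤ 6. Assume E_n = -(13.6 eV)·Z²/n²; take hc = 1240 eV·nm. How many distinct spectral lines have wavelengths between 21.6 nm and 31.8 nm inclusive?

Enumerate all n_i → n_f pairs with 1 ≤ n_f < n_i ≤ 6 and compute λ = 1240 / [13.6·4·(1/n_f² − 1/n_i²)].
Lines falling in [21.6, 31.8] nm: 6→1 (23.45 nm), 5→1 (23.74 nm), 4→1 (24.31 nm), 3→1 (25.64 nm), 2→1 (30.39 nm).

5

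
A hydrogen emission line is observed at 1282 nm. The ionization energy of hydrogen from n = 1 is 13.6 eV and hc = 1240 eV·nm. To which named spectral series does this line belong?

Paschen

ΔE = 1240/1282 = 0.9672 eV.
This matches 13.6 × (1/3² − 1/5²), so n_f = 3: the Paschen series.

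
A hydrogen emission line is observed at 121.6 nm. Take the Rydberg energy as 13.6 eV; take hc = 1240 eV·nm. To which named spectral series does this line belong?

ΔE = 1240/121.6 = 10.20 eV.
This matches 13.6 × (1/1² − 1/2²), so n_f = 1: the Lyman series.

Lyman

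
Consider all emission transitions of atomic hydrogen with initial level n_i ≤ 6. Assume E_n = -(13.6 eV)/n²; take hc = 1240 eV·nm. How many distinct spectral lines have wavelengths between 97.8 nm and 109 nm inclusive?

1

Enumerate all n_i → n_f pairs with 1 ≤ n_f < n_i ≤ 6 and compute λ = 1240 / [13.6·1·(1/n_f² − 1/n_i²)].
Lines falling in [97.8, 109] nm: 3→1 (102.6 nm).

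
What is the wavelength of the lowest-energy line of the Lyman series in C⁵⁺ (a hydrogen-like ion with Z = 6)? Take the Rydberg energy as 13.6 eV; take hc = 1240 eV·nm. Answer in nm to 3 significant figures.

3.38 nm

The Lyman series terminates on n_f = 1; the first line has n_i = 1+1 = 2.
ΔE = 489.6 × (1/1² − 1/2²) = 367.2 eV.
λ = 1240 / 367.2 = 3.38 nm.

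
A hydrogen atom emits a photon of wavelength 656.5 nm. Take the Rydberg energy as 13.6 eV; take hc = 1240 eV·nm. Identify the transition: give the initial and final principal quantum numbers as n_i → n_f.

The photon energy is ΔE = hc/λ = 1240 / 656.5 = 1.889 eV.
With Z = 1, ΔE = 13.60 × (1/n_f² − 1/n_i²), so 1/n_f² − 1/n_i² = 0.1389.
Trying n_f = 2 gives 1/n_i² = 0.1111, i.e. n_i ≈ 3; this pair matches.

n_i = 3, n_f = 2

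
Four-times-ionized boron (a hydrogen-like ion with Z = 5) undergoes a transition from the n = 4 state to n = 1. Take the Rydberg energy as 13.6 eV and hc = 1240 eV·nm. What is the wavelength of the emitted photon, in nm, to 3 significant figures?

For Z = 5 the level energies scale as Z², so the effective Rydberg energy is 13.6 × 25 = 340.0 eV.
ΔE = 340.0 × (1/1² − 1/4²) = 340.0 × 0.9375 = 318.8 eV.
λ = hc/ΔE = 1240 / 318.8 = 3.89 nm.

3.89 nm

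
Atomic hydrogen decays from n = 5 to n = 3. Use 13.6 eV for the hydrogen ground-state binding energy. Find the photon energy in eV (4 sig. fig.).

E_5 = −13.60/25 = −0.5440 eV and E_3 = −13.60/9 = −1.511 eV.
The photon energy is |E_5 − E_3| = 0.9671 eV.

0.9671 eV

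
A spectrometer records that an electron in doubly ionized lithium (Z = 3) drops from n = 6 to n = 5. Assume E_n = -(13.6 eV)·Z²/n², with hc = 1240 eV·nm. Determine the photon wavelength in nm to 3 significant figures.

829 nm

For Z = 3 the level energies scale as Z², so the effective Rydberg energy is 13.6 × 9 = 122.4 eV.
ΔE = 122.4 × (1/5² − 1/6²) = 122.4 × 0.01222 = 1.496 eV.
λ = hc/ΔE = 1240 / 1.496 = 829 nm.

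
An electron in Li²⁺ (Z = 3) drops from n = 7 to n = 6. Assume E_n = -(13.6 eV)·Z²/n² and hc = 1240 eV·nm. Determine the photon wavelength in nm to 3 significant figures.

For Z = 3 the level energies scale as Z², so the effective Rydberg energy is 13.6 × 9 = 122.4 eV.
ΔE = 122.4 × (1/6² − 1/7²) = 122.4 × 0.007370 = 0.9020 eV.
λ = hc/ΔE = 1240 / 0.9020 = 1370 nm.

1370 nm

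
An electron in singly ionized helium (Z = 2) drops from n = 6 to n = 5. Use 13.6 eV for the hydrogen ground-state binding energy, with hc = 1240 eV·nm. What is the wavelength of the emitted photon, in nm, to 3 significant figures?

1860 nm

For Z = 2 the level energies scale as Z², so the effective Rydberg energy is 13.6 × 4 = 54.40 eV.
ΔE = 54.40 × (1/5² − 1/6²) = 54.40 × 0.01222 = 0.6649 eV.
λ = hc/ΔE = 1240 / 0.6649 = 1860 nm.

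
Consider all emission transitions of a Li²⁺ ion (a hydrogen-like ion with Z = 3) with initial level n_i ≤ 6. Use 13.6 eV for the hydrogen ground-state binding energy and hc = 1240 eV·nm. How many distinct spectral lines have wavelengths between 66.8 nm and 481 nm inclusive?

6

Enumerate all n_i → n_f pairs with 1 ≤ n_f < n_i ≤ 6 and compute λ = 1240 / [13.6·9·(1/n_f² − 1/n_i²)].
Lines falling in [66.8, 481] nm: 3→2 (72.94 nm), 6→3 (121.6 nm), 5→3 (142.5 nm), 4→3 (208.4 nm), 6→4 (291.8 nm), 5→4 (450.3 nm).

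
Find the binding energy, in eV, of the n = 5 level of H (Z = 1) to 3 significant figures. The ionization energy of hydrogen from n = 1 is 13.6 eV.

0.544 eV

E_5 = −13.60/25 = −0.544 eV, so ionization (to E = 0) requires 0.544 eV.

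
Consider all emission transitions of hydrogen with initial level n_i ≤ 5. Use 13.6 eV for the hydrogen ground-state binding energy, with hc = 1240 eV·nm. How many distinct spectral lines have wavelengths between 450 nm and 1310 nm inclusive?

3

Enumerate all n_i → n_f pairs with 1 ≤ n_f < n_i ≤ 5 and compute λ = 1240 / [13.6·1·(1/n_f² − 1/n_i²)].
Lines falling in [450, 1310] nm: 4→2 (486.3 nm), 3→2 (656.5 nm), 5→3 (1282 nm).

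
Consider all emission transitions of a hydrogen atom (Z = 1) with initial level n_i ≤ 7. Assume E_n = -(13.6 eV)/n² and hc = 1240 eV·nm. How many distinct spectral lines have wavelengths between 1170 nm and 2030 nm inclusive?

2

Enumerate all n_i → n_f pairs with 1 ≤ n_f < n_i ≤ 7 and compute λ = 1240 / [13.6·1·(1/n_f² − 1/n_i²)].
Lines falling in [1170, 2030] nm: 5→3 (1282 nm), 4→3 (1876 nm).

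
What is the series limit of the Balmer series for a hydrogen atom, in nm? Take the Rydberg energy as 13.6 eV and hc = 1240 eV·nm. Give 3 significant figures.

The Balmer series has lower level n_f = 2; the series limit corresponds to n_i → ∞.
ΔE_max = 13.6 × 1 / 2² = 3.400 eV.
λ_min = 1240 / 3.400 = 365 nm.

365 nm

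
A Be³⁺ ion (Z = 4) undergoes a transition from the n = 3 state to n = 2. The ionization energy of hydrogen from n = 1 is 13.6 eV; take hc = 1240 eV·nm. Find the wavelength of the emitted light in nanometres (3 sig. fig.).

For Z = 4 the level energies scale as Z², so the effective Rydberg energy is 13.6 × 16 = 217.6 eV.
ΔE = 217.6 × (1/2² − 1/3²) = 217.6 × 0.1389 = 30.22 eV.
λ = hc/ΔE = 1240 / 30.22 = 41.0 nm.

41.0 nm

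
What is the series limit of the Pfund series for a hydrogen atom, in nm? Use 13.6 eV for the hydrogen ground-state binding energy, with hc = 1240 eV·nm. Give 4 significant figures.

2279 nm

The Pfund series has lower level n_f = 5; the series limit corresponds to n_i → ∞.
ΔE_max = 13.6 × 1 / 5² = 0.5440 eV.
λ_min = 1240 / 0.5440 = 2279 nm.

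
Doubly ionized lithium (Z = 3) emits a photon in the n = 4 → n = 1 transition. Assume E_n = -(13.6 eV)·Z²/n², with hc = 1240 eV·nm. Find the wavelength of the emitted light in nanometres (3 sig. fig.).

10.8 nm

For Z = 3 the level energies scale as Z², so the effective Rydberg energy is 13.6 × 9 = 122.4 eV.
ΔE = 122.4 × (1/1² − 1/4²) = 122.4 × 0.9375 = 114.8 eV.
λ = hc/ΔE = 1240 / 114.8 = 10.8 nm.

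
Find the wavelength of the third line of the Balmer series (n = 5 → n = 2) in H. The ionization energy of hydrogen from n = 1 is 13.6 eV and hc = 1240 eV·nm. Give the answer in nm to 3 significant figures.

The Balmer series terminates on n_f = 2; the third line has n_i = 2+3 = 5.
ΔE = 13.60 × (1/2² − 1/5²) = 2.856 eV.
λ = 1240 / 2.856 = 434 nm.

434 nm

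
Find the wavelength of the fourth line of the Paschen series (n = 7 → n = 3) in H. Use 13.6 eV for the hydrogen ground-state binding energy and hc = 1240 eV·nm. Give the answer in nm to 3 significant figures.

1010 nm

The Paschen series terminates on n_f = 3; the fourth line has n_i = 3+4 = 7.
ΔE = 13.60 × (1/3² − 1/7²) = 1.234 eV.
λ = 1240 / 1.234 = 1010 nm.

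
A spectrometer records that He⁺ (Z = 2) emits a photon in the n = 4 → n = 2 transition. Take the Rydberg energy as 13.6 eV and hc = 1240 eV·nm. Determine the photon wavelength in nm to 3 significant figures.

122 nm

For Z = 2 the level energies scale as Z², so the effective Rydberg energy is 13.6 × 4 = 54.40 eV.
ΔE = 54.40 × (1/2² − 1/4²) = 54.40 × 0.1875 = 10.20 eV.
λ = hc/ΔE = 1240 / 10.20 = 122 nm.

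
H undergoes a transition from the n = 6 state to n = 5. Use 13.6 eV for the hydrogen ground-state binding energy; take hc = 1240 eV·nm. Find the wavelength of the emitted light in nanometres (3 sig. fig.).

7460 nm

ΔE = 13.60 × (1/5² − 1/6²) = 13.60 × 0.01222 = 0.1662 eV.
λ = hc/ΔE = 1240 / 0.1662 = 7460 nm.
This line belongs to the Pfund series.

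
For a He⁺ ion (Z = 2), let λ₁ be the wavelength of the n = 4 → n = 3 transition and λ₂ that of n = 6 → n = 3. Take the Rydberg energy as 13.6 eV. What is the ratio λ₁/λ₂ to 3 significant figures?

λ ∝ 1/ΔE ∝ 1/(1/n_f² − 1/n_i²), and the Z² and hc factors cancel in the ratio.
λ₁/λ₂ = (1/3² − 1/6²)/(1/3² − 1/4²) = 0.08333/0.04861 = 1.71.

1.71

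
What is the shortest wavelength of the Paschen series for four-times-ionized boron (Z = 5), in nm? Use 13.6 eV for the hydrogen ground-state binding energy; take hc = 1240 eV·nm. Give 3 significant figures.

32.8 nm

The Paschen series has lower level n_f = 3; the series limit corresponds to n_i → ∞.
ΔE_max = 13.6 × 25 / 3² = 37.78 eV.
λ_min = 1240 / 37.78 = 32.8 nm.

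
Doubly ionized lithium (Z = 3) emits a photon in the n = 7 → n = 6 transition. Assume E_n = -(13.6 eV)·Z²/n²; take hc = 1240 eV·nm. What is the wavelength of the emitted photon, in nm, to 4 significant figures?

1375 nm

For Z = 3 the level energies scale as Z², so the effective Rydberg energy is 13.6 × 9 = 122.4 eV.
ΔE = 122.4 × (1/6² − 1/7²) = 122.4 × 0.007370 = 0.9020 eV.
λ = hc/ΔE = 1240 / 0.9020 = 1375 nm.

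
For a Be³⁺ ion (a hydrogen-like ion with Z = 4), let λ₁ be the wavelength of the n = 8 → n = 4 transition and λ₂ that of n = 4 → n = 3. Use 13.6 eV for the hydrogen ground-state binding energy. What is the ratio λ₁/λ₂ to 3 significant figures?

1.04

λ ∝ 1/ΔE ∝ 1/(1/n_f² − 1/n_i²), and the Z² and hc factors cancel in the ratio.
λ₁/λ₂ = (1/3² − 1/4²)/(1/4² − 1/8²) = 0.04861/0.04688 = 1.04.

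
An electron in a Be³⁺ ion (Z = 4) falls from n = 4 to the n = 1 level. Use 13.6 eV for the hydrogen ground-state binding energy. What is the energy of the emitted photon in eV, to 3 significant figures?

204 eV

The Bohr energies scale as Z², so for Z = 4: E_n = −217.6/n² eV.
E_4 = −217.6/16 = −13.60 eV and E_1 = −217.6/1 = −217.6 eV.
The photon energy is |E_4 − E_1| = 204 eV.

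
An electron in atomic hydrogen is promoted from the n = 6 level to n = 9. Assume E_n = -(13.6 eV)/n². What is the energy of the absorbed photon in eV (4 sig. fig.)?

0.2099 eV

E_9 = −13.60/81 = −0.1679 eV and E_6 = −13.60/36 = −0.3778 eV.
The photon energy is |E_9 − E_6| = 0.2099 eV.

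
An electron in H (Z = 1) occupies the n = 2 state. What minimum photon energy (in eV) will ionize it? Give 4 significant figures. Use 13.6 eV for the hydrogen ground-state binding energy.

E_2 = −13.60/4 = −3.400 eV, so ionization (to E = 0) requires 3.400 eV.

3.400 eV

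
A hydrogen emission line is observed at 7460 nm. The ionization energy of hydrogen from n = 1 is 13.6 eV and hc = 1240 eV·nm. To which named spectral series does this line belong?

ΔE = 1240/7460 = 0.1662 eV.
This matches 13.6 × (1/5² − 1/6²), so n_f = 5: the Pfund series.

Pfund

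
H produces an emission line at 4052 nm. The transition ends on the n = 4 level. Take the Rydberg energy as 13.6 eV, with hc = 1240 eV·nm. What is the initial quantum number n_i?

The photon energy is ΔE = hc/λ = 1240 / 4052 = 0.3060 eV.
With Z = 1, ΔE = 13.60 × (1/n_f² − 1/n_i²), so 1/n_f² − 1/n_i² = 0.02250.
With n_f = 4: 1/n_i² = 1/16 − 0.02250 = 0.04000, so n_i ≈ 5.00.

n_i = 5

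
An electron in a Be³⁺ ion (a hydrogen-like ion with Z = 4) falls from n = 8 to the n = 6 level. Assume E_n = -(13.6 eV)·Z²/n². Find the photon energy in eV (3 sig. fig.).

2.64 eV

The Bohr energies scale as Z², so for Z = 4: E_n = −217.6/n² eV.
E_8 = −217.6/64 = −3.400 eV and E_6 = −217.6/36 = −6.044 eV.
The photon energy is |E_8 − E_6| = 2.64 eV.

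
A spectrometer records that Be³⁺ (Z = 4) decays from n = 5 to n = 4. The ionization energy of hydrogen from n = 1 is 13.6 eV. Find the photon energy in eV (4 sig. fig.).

The Bohr energies scale as Z², so for Z = 4: E_n = −217.6/n² eV.
E_5 = −217.6/25 = −8.704 eV and E_4 = −217.6/16 = −13.60 eV.
The photon energy is |E_5 − E_4| = 4.896 eV.

4.896 eV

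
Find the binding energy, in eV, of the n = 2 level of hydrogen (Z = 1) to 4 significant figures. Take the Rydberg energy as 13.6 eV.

3.400 eV

E_2 = −13.60/4 = −3.400 eV, so ionization (to E = 0) requires 3.400 eV.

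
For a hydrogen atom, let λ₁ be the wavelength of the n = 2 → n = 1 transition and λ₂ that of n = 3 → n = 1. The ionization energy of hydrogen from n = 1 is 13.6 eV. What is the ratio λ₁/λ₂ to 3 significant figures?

1.19

λ ∝ 1/ΔE ∝ 1/(1/n_f² − 1/n_i²), and the Z² and hc factors cancel in the ratio.
λ₁/λ₂ = (1/1² − 1/3²)/(1/1² − 1/2²) = 0.8889/0.7500 = 1.19.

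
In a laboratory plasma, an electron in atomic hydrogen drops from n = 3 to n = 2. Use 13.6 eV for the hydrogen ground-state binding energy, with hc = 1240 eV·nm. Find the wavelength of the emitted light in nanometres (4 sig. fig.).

ΔE = 13.60 × (1/2² − 1/3²) = 13.60 × 0.1389 = 1.889 eV.
λ = hc/ΔE = 1240 / 1.889 = 656.5 nm.

656.5 nm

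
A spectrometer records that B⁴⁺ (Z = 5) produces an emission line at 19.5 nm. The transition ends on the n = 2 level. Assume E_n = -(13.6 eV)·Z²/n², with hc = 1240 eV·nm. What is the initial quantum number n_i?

n_i = 4

The photon energy is ΔE = hc/λ = 1240 / 19.5 = 63.59 eV.
With Z = 5, ΔE = 340.0 × (1/n_f² − 1/n_i²), so 1/n_f² − 1/n_i² = 0.1870.
With n_f = 2: 1/n_i² = 1/4 − 0.1870 = 0.06297, so n_i ≈ 3.99.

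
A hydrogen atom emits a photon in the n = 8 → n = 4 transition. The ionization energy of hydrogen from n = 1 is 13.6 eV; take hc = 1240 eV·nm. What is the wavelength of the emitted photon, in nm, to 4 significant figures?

ΔE = 13.60 × (1/4² − 1/8²) = 13.60 × 0.04688 = 0.6375 eV.
λ = hc/ΔE = 1240 / 0.6375 = 1945 nm.

1945 nm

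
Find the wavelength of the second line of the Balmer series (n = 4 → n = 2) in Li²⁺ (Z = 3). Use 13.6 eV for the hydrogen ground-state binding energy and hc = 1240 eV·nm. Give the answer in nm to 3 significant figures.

The Balmer series terminates on n_f = 2; the second line has n_i = 2+2 = 4.
ΔE = 122.4 × (1/2² − 1/4²) = 22.95 eV.
λ = 1240 / 22.95 = 54.0 nm.

54.0 nm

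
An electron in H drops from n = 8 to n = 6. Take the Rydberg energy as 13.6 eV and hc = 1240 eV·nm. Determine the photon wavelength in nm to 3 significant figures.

ΔE = 13.60 × (1/6² − 1/8²) = 13.60 × 0.01215 = 0.1653 eV.
λ = hc/ΔE = 1240 / 0.1653 = 7500 nm.

7500 nm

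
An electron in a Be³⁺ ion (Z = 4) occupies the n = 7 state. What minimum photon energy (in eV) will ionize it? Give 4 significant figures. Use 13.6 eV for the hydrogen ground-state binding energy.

E_n = −13.6 Z²/n² = −217.6/n² eV for Z = 4.
E_7 = −217.6/49 = −4.441 eV, so ionization (to E = 0) requires 4.441 eV.

4.441 eV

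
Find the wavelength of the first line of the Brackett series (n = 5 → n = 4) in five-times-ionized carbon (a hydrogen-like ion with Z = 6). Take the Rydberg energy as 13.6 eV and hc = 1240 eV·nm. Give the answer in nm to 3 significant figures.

The Brackett series terminates on n_f = 4; the first line has n_i = 4+1 = 5.
ΔE = 489.6 × (1/4² − 1/5²) = 11.02 eV.
λ = 1240 / 11.02 = 113 nm.

113 nm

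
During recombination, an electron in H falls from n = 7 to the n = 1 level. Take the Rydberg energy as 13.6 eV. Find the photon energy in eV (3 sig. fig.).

13.3 eV

E_7 = −13.60/49 = −0.2776 eV and E_1 = −13.60/1 = −13.60 eV.
The photon energy is |E_7 − E_1| = 13.3 eV.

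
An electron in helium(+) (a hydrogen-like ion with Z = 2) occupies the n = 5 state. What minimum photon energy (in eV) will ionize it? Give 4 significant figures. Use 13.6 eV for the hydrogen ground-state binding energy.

E_n = −13.6 Z²/n² = −54.40/n² eV for Z = 2.
E_5 = −54.40/25 = −2.176 eV, so ionization (to E = 0) requires 2.176 eV.

2.176 eV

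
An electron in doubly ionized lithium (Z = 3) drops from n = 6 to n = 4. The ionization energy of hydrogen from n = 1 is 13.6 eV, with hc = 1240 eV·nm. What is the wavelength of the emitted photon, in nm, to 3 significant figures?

For Z = 3 the level energies scale as Z², so the effective Rydberg energy is 13.6 × 9 = 122.4 eV.
ΔE = 122.4 × (1/4² − 1/6²) = 122.4 × 0.03472 = 4.250 eV.
λ = hc/ΔE = 1240 / 4.250 = 292 nm.

292 nm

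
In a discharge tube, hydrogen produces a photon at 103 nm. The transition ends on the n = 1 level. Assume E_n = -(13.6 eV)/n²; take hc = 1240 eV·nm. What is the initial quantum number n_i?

The photon energy is ΔE = hc/λ = 1240 / 103 = 12.04 eV.
With Z = 1, ΔE = 13.60 × (1/n_f² − 1/n_i²), so 1/n_f² − 1/n_i² = 0.8852.
With n_f = 1: 1/n_i² = 1/1 − 0.8852 = 0.1148, so n_i ≈ 2.95.

n_i = 3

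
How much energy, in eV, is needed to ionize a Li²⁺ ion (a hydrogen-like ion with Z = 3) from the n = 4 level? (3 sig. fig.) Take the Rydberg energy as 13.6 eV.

E_n = −13.6 Z²/n² = −122.4/n² eV for Z = 3.
E_4 = −122.4/16 = −7.65 eV, so ionization (to E = 0) requires 7.65 eV.

7.65 eV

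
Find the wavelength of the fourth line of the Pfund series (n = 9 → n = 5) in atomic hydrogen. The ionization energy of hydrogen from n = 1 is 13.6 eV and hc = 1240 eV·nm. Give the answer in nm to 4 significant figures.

The Pfund series terminates on n_f = 5; the fourth line has n_i = 5+4 = 9.
ΔE = 13.60 × (1/5² − 1/9²) = 0.3761 eV.
λ = 1240 / 0.3761 = 3297 nm.

3297 nm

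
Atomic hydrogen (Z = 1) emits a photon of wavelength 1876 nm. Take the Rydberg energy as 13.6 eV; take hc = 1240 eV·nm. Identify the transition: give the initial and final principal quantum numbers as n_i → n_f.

The photon energy is ΔE = hc/λ = 1240 / 1876 = 0.6610 eV.
With Z = 1, ΔE = 13.60 × (1/n_f² − 1/n_i²), so 1/n_f² − 1/n_i² = 0.04860.
Trying n_f = 3 gives 1/n_i² = 0.06251, i.e. n_i ≈ 4; this pair matches.

n_i = 4, n_f = 3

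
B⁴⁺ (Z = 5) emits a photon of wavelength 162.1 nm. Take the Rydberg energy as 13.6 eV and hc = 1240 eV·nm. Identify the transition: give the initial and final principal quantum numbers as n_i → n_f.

n_i = 5, n_f = 4

The photon energy is ΔE = hc/λ = 1240 / 162.1 = 7.650 eV.
With Z = 5, ΔE = 340.0 × (1/n_f² − 1/n_i²), so 1/n_f² − 1/n_i² = 0.02250.
Trying n_f = 4 gives 1/n_i² = 0.04000, i.e. n_i ≈ 5; this pair matches.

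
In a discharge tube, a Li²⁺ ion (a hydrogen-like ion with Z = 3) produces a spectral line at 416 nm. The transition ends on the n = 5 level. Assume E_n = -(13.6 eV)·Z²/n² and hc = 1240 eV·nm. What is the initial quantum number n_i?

The photon energy is ΔE = hc/λ = 1240 / 416 = 2.981 eV.
With Z = 3, ΔE = 122.4 × (1/n_f² − 1/n_i²), so 1/n_f² − 1/n_i² = 0.02435.
With n_f = 5: 1/n_i² = 1/25 − 0.02435 = 0.01565, so n_i ≈ 7.99.

n_i = 8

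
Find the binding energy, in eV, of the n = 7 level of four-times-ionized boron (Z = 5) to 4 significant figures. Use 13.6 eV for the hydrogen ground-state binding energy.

6.939 eV

E_n = −13.6 Z²/n² = −340.0/n² eV for Z = 5.
E_7 = −340.0/49 = −6.939 eV, so ionization (to E = 0) requires 6.939 eV.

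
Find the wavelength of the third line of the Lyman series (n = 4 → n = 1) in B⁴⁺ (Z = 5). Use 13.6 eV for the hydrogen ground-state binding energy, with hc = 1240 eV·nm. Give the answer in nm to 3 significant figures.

The Lyman series terminates on n_f = 1; the third line has n_i = 1+3 = 4.
ΔE = 340.0 × (1/1² − 1/4²) = 318.8 eV.
λ = 1240 / 318.8 = 3.89 nm.

3.89 nm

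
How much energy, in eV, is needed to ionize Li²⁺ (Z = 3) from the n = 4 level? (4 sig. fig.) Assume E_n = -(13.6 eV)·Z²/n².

E_n = −13.6 Z²/n² = −122.4/n² eV for Z = 3.
E_4 = −122.4/16 = −7.650 eV, so ionization (to E = 0) requires 7.650 eV.

7.650 eV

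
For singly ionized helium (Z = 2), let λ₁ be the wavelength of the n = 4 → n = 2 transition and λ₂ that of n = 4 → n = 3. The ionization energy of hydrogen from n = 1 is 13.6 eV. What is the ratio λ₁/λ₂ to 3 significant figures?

λ ∝ 1/ΔE ∝ 1/(1/n_f² − 1/n_i²), and the Z² and hc factors cancel in the ratio.
λ₁/λ₂ = (1/3² − 1/4²)/(1/2² − 1/4²) = 0.04861/0.1875 = 0.259.

0.259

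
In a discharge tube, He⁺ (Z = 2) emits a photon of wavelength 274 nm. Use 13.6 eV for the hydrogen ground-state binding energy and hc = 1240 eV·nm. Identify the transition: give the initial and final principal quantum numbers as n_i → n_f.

The photon energy is ΔE = hc/λ = 1240 / 274 = 4.526 eV.
With Z = 2, ΔE = 54.40 × (1/n_f² − 1/n_i²), so 1/n_f² − 1/n_i² = 0.08319.
Trying n_f = 3 gives 1/n_i² = 0.02792, i.e. n_i ≈ 6; this pair matches.

n_i = 6, n_f = 3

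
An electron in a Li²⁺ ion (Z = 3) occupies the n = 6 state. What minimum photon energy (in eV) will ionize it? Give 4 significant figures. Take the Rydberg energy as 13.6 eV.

3.400 eV

E_n = −13.6 Z²/n² = −122.4/n² eV for Z = 3.
E_6 = −122.4/36 = −3.400 eV, so ionization (to E = 0) requires 3.400 eV.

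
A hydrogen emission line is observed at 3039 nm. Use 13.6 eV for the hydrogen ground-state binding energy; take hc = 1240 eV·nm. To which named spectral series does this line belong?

ΔE = 1240/3039 = 0.4080 eV.
This matches 13.6 × (1/5² − 1/10²), so n_f = 5: the Pfund series.

Pfund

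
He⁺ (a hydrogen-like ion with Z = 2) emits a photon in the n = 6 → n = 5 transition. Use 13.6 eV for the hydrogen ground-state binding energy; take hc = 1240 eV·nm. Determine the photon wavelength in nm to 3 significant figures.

1860 nm

For Z = 2 the level energies scale as Z², so the effective Rydberg energy is 13.6 × 4 = 54.40 eV.
ΔE = 54.40 × (1/5² − 1/6²) = 54.40 × 0.01222 = 0.6649 eV.
λ = hc/ΔE = 1240 / 0.6649 = 1860 nm.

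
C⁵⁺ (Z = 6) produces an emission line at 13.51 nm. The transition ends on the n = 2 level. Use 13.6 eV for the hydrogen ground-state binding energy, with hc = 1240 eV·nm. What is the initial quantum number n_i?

The photon energy is ΔE = hc/λ = 1240 / 13.51 = 91.78 eV.
With Z = 6, ΔE = 489.6 × (1/n_f² − 1/n_i²), so 1/n_f² − 1/n_i² = 0.1875.
With n_f = 2: 1/n_i² = 1/4 − 0.1875 = 0.06253, so n_i ≈ 4.00.

n_i = 4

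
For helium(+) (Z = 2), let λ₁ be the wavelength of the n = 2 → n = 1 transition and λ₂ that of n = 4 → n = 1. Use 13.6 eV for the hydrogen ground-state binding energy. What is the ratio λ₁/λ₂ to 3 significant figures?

λ ∝ 1/ΔE ∝ 1/(1/n_f² − 1/n_i²), and the Z² and hc factors cancel in the ratio.
λ₁/λ₂ = (1/1² − 1/4²)/(1/1² − 1/2²) = 0.9375/0.7500 = 1.25.

1.25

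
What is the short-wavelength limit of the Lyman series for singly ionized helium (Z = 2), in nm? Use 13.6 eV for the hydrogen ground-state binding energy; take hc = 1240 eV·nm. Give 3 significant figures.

22.8 nm

The Lyman series has lower level n_f = 1; the series limit corresponds to n_i → ∞.
ΔE_max = 13.6 × 4 / 1² = 54.40 eV.
λ_min = 1240 / 54.40 = 22.8 nm.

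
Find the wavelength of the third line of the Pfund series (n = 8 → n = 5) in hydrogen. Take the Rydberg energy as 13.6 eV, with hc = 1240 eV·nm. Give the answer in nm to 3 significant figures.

The Pfund series terminates on n_f = 5; the third line has n_i = 5+3 = 8.
ΔE = 13.60 × (1/5² − 1/8²) = 0.3315 eV.
λ = 1240 / 0.3315 = 3740 nm.

3740 nm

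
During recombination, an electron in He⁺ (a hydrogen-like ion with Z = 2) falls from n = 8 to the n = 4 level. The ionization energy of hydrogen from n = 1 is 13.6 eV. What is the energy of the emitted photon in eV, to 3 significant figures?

The Bohr energies scale as Z², so for Z = 2: E_n = −54.40/n² eV.
E_8 = −54.40/64 = −0.8500 eV and E_4 = −54.40/16 = −3.400 eV.
The photon energy is |E_8 − E_4| = 2.55 eV.

2.55 eV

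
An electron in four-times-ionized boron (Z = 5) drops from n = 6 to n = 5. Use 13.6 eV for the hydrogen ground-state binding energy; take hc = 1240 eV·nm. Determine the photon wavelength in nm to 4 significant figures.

298.4 nm

For Z = 5 the level energies scale as Z², so the effective Rydberg energy is 13.6 × 25 = 340.0 eV.
ΔE = 340.0 × (1/5² − 1/6²) = 340.0 × 0.01222 = 4.156 eV.
λ = hc/ΔE = 1240 / 4.156 = 298.4 nm.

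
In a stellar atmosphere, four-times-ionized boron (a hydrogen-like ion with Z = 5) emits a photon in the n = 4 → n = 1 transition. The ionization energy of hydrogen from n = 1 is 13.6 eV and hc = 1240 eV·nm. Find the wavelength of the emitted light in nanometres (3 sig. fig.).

3.89 nm

For Z = 5 the level energies scale as Z², so the effective Rydberg energy is 13.6 × 25 = 340.0 eV.
ΔE = 340.0 × (1/1² − 1/4²) = 340.0 × 0.9375 = 318.8 eV.
λ = hc/ΔE = 1240 / 318.8 = 3.89 nm.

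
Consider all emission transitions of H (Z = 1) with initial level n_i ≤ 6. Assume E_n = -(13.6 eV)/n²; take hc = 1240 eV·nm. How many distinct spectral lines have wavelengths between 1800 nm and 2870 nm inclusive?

2

Enumerate all n_i → n_f pairs with 1 ≤ n_f < n_i ≤ 6 and compute λ = 1240 / [13.6·1·(1/n_f² − 1/n_i²)].
Lines falling in [1800, 2870] nm: 4→3 (1876 nm), 6→4 (2626 nm).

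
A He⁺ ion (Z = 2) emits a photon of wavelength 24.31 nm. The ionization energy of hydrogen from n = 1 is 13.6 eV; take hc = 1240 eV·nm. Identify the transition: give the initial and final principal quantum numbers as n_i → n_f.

The photon energy is ΔE = hc/λ = 1240 / 24.31 = 51.01 eV.
With Z = 2, ΔE = 54.40 × (1/n_f² − 1/n_i²), so 1/n_f² − 1/n_i² = 0.9376.
Trying n_f = 1 gives 1/n_i² = 0.06236, i.e. n_i ≈ 4; this pair matches.

n_i = 4, n_f = 1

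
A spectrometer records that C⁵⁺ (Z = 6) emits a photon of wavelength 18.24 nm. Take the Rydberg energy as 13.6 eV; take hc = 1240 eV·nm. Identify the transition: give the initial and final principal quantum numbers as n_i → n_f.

The photon energy is ΔE = hc/λ = 1240 / 18.24 = 67.98 eV.
With Z = 6, ΔE = 489.6 × (1/n_f² − 1/n_i²), so 1/n_f² − 1/n_i² = 0.1389.
Trying n_f = 2 gives 1/n_i² = 0.1111, i.e. n_i ≈ 3; this pair matches.

n_i = 3, n_f = 2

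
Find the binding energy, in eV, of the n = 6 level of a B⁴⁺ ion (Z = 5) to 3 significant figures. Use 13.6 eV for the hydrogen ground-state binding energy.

E_n = −13.6 Z²/n² = −340.0/n² eV for Z = 5.
E_6 = −340.0/36 = −9.44 eV, so ionization (to E = 0) requires 9.44 eV.

9.44 eV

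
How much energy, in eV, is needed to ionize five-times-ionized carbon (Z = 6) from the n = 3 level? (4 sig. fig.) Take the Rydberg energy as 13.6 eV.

54.40 eV

E_n = −13.6 Z²/n² = −489.6/n² eV for Z = 6.
E_3 = −489.6/9 = −54.40 eV, so ionization (to E = 0) requires 54.40 eV.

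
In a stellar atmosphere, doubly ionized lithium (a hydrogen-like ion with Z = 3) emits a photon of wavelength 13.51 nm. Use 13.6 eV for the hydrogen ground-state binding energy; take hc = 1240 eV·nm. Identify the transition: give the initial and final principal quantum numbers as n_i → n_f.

The photon energy is ΔE = hc/λ = 1240 / 13.51 = 91.78 eV.
With Z = 3, ΔE = 122.4 × (1/n_f² − 1/n_i²), so 1/n_f² − 1/n_i² = 0.7499.
Trying n_f = 1 gives 1/n_i² = 0.2501, i.e. n_i ≈ 2; this pair matches.

n_i = 2, n_f = 1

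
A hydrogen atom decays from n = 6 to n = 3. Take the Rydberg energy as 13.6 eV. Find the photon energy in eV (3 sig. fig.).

1.13 eV

E_6 = −13.60/36 = −0.3778 eV and E_3 = −13.60/9 = −1.511 eV.
The photon energy is |E_6 − E_3| = 1.13 eV.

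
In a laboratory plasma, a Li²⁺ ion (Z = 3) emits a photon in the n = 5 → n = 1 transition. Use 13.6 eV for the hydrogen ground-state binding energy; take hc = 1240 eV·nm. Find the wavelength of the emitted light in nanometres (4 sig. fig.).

For Z = 3 the level energies scale as Z², so the effective Rydberg energy is 13.6 × 9 = 122.4 eV.
ΔE = 122.4 × (1/1² − 1/5²) = 122.4 × 0.9600 = 117.5 eV.
λ = hc/ΔE = 1240 / 117.5 = 10.55 nm.

10.55 nm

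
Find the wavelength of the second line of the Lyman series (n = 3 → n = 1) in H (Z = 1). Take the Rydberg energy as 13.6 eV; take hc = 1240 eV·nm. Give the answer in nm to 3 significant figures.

103 nm

The Lyman series terminates on n_f = 1; the second line has n_i = 1+2 = 3.
ΔE = 13.60 × (1/1² − 1/3²) = 12.09 eV.
λ = 1240 / 12.09 = 103 nm.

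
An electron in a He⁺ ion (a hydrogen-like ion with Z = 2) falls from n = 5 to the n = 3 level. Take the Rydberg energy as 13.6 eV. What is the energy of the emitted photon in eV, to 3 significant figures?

The Bohr energies scale as Z², so for Z = 2: E_n = −54.40/n² eV.
E_5 = −54.40/25 = −2.176 eV and E_3 = −54.40/9 = −6.044 eV.
The photon energy is |E_5 − E_3| = 3.87 eV.

3.87 eV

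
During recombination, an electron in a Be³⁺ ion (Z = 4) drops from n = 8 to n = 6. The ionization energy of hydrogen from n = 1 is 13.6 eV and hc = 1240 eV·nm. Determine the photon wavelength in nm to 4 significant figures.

For Z = 4 the level energies scale as Z², so the effective Rydberg energy is 13.6 × 16 = 217.6 eV.
ΔE = 217.6 × (1/6² − 1/8²) = 217.6 × 0.01215 = 2.644 eV.
λ = hc/ΔE = 1240 / 2.644 = 468.9 nm.

468.9 nm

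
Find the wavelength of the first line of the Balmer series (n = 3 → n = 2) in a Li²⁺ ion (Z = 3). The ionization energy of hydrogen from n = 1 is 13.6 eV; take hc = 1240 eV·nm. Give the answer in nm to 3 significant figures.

72.9 nm

The Balmer series terminates on n_f = 2; the first line has n_i = 2+1 = 3.
ΔE = 122.4 × (1/2² − 1/3²) = 17.00 eV.
λ = 1240 / 17.00 = 72.9 nm.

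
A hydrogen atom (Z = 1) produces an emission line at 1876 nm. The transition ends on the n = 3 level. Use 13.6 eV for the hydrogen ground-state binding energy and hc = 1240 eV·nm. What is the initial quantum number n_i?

n_i = 4

The photon energy is ΔE = hc/λ = 1240 / 1876 = 0.6610 eV.
With Z = 1, ΔE = 13.60 × (1/n_f² − 1/n_i²), so 1/n_f² − 1/n_i² = 0.04860.
With n_f = 3: 1/n_i² = 1/9 − 0.04860 = 0.06251, so n_i ≈ 4.00.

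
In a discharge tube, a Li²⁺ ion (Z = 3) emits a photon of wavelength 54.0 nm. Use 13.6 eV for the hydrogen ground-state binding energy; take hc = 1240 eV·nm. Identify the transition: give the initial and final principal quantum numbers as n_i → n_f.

n_i = 4, n_f = 2

The photon energy is ΔE = hc/λ = 1240 / 54.0 = 22.96 eV.
With Z = 3, ΔE = 122.4 × (1/n_f² − 1/n_i²), so 1/n_f² − 1/n_i² = 0.1876.
Trying n_f = 2 gives 1/n_i² = 0.06239, i.e. n_i ≈ 4; this pair matches.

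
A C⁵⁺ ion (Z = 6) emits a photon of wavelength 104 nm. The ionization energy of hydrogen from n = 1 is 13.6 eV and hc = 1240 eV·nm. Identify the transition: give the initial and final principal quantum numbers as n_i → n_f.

The photon energy is ΔE = hc/λ = 1240 / 104 = 11.92 eV.
With Z = 6, ΔE = 489.6 × (1/n_f² − 1/n_i²), so 1/n_f² − 1/n_i² = 0.02435.
Trying n_f = 5 gives 1/n_i² = 0.01565, i.e. n_i ≈ 8; this pair matches.

n_i = 8, n_f = 5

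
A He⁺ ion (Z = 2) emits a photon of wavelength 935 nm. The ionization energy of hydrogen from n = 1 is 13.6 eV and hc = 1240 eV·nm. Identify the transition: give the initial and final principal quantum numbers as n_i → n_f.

The photon energy is ΔE = hc/λ = 1240 / 935 = 1.326 eV.
With Z = 2, ΔE = 54.40 × (1/n_f² − 1/n_i²), so 1/n_f² − 1/n_i² = 0.02438.
Trying n_f = 5 gives 1/n_i² = 0.01562, i.e. n_i ≈ 8; this pair matches.

n_i = 8, n_f = 5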